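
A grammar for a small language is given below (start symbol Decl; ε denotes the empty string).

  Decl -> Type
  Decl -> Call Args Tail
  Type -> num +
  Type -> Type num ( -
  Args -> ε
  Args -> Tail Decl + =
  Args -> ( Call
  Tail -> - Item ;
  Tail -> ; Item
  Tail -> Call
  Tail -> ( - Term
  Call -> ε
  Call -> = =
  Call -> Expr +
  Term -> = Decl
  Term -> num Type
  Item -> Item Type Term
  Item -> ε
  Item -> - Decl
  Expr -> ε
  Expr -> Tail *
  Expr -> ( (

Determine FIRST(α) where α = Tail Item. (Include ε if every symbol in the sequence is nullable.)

Add FIRST(Tail)\{ε} = { (, *, +, -, ;, = }; Tail is nullable, continue.
Add FIRST(Item)\{ε} = { -, num }; Item is nullable, continue.
Every symbol is nullable, so include ε.

{ (, *, +, -, ;, =, num, ε }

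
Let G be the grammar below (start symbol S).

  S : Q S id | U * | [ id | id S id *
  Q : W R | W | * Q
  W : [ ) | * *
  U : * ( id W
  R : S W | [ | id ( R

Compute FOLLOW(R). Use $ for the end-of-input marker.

{ *, [, id }

In Q : W R: R is at the end, add FOLLOW(Q) = { *, [, id }.
In R : id ( R: R is at the end, add FOLLOW(R) = { *, [, id }.
Union: FOLLOW(R) = { *, [, id }.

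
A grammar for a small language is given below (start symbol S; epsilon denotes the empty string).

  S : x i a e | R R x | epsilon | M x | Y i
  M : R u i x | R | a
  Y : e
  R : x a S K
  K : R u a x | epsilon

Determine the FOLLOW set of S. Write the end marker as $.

{ $, u, x }

S is the start symbol, so $ ∈ FOLLOW(S).
In R : x a S K: add FIRST(K)\{epsilon} = { x }.
  Since K is nullable, also add FOLLOW(R) = { u, x }.
Union: FOLLOW(S) = { $, u, x }.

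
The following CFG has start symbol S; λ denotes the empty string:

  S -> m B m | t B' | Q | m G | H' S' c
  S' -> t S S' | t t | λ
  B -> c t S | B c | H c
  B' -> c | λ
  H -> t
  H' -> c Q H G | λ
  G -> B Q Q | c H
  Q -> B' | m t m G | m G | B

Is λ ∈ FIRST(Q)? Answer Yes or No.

Yes

Q -> B' and each of B' is nullable, so Q ⇒* λ.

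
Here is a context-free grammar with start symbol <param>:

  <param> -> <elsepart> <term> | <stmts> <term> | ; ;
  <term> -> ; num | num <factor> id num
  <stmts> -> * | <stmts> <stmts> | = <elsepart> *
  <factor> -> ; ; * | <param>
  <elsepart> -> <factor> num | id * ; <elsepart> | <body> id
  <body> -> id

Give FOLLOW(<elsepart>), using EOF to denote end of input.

{ *, ;, num }

In <param> -> <elsepart> <term>: add FIRST(<term>) = { ;, num }.
In <stmts> -> = <elsepart> *: add FIRST(*) = { * }.
In <elsepart> -> id * ; <elsepart>: <elsepart> is at the end, add FOLLOW(<elsepart>) = { *, ;, num }.
Union: FOLLOW(<elsepart>) = { *, ;, num }.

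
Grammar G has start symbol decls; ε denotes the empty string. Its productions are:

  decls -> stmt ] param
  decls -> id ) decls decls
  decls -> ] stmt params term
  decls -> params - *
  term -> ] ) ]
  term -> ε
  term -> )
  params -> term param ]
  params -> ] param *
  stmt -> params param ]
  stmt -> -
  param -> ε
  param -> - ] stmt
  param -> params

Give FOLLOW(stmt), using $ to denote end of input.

{ $, ), *, -, ], id }

In decls -> stmt ] param: add FIRST(] param) = { ] }.
In decls -> ] stmt params term: add FIRST(params term) = { ), -, ] }.
In param -> - ] stmt: stmt is at the end, add FOLLOW(param) = { $, ), *, -, ], id }.
Union: FOLLOW(stmt) = { $, ), *, -, ], id }.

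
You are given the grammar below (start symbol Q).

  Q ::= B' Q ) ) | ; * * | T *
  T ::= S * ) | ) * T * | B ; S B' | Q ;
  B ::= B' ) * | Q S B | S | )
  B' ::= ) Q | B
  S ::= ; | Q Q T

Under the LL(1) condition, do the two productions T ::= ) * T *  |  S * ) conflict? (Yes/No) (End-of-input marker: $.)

FIRST() * T *) = { ) } and FIRST(S * )) = { ), ; }.
Both contain ), so the two alternatives are not disjoint — LL(1) conflict.

Yes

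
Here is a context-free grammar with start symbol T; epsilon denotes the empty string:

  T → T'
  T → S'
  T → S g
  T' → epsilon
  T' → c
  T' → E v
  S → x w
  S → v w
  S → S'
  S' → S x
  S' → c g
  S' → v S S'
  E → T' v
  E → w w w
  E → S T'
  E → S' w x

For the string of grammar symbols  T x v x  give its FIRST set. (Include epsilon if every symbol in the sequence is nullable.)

{ c, v, w, x }

Add FIRST(T)\{epsilon} = { c, v, w, x }; T is nullable, continue.
x is a terminal; add {x} and stop.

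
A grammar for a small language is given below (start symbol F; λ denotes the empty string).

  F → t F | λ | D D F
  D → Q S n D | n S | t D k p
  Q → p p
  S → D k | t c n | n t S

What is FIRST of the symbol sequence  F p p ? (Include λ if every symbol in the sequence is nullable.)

{ n, p, t }

Add FIRST(F)\{λ} = { n, p, t }; F is nullable, continue.
p is a terminal; add {p} and stop.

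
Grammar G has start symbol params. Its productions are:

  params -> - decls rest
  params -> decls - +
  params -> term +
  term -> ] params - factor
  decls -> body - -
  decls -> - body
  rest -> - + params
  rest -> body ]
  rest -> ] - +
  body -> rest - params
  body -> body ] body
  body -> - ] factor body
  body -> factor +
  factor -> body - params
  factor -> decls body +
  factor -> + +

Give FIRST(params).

{ +, -, ] }

params -> - decls rest contributes {-}.
From params -> decls - +: add FIRST(decls) = { +, -, ] }.
From params -> term +: add FIRST(term) = { ] }.
Union: FIRST(params) = { +, -, ] }.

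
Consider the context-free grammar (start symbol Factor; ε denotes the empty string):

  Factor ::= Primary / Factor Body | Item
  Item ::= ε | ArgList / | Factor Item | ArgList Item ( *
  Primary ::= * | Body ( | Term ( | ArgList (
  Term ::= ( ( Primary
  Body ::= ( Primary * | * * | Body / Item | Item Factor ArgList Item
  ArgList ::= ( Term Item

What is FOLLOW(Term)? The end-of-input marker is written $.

{ $, (, *, / }

In Primary ::= Term (: add FIRST(() = { ( }.
In ArgList ::= ( Term Item: add FIRST(Item)\{ε} = { (, * }.
  Since Item is nullable, also add FOLLOW(ArgList) = { $, (, *, / }.
Union: FOLLOW(Term) = { $, (, *, / }.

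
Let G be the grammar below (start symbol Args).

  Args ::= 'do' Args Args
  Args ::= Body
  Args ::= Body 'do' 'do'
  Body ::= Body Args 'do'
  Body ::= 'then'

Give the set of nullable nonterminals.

No nonterminal has an empty production or an RHS whose symbols are all nullable.

{ } (none)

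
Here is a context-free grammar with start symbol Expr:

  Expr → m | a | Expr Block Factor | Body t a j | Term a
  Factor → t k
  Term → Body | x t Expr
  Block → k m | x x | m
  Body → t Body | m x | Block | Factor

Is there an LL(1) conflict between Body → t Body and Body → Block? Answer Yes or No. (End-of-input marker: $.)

FIRST(t Body) = { t } and FIRST(Block) = { k, m, x }.
The FIRST sets are disjoint and neither alternative is nullable — no conflict.

No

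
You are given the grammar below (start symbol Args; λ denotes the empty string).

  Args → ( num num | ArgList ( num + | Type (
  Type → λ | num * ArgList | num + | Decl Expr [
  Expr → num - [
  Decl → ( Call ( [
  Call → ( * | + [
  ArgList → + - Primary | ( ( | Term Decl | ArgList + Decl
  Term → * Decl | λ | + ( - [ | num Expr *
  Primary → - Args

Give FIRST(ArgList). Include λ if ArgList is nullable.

ArgList → + - Primary contributes {+}.
ArgList → ( ( contributes {(}.
From ArgList → Term Decl: Term nullable, take FIRST(Term) ∪ FIRST(Decl) = { (, *, +, num }.
From ArgList → ArgList + Decl: add FIRST(ArgList) = { (, *, +, num }.
Union: FIRST(ArgList) = { (, *, +, num }.

{ (, *, +, num }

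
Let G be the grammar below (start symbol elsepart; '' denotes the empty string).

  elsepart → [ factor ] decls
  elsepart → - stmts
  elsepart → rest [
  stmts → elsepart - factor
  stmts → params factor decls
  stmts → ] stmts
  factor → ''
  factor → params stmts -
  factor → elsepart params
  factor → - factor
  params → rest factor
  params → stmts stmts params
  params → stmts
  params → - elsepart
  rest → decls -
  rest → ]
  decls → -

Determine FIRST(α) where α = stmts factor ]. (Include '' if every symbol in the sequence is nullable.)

{ -, [, ] }

Add FIRST(stmts) = { -, [, ] }; stmts is not nullable, stop.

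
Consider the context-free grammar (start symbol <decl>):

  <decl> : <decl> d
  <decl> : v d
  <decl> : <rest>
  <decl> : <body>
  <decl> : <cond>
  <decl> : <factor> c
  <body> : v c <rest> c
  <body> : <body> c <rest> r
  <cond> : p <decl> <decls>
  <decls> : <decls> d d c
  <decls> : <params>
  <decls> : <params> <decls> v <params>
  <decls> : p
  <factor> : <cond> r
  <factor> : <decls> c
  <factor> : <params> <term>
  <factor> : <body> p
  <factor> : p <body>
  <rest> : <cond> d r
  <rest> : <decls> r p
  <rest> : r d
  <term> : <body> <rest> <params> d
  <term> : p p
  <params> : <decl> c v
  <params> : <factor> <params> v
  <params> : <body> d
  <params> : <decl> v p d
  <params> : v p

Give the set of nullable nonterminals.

No nonterminal has an empty production or an RHS whose symbols are all nullable.

{ } (none)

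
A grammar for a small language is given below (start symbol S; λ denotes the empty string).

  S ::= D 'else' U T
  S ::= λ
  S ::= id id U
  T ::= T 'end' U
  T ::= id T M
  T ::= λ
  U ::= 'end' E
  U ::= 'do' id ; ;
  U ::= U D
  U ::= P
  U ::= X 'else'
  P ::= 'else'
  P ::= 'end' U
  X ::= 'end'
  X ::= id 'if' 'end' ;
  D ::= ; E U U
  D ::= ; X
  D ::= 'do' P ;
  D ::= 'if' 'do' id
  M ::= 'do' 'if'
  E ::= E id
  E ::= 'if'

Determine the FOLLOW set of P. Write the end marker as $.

In U ::= P: P is at the end, add FOLLOW(U) = { $, 'do', 'else', 'end', 'if', ;, id }.
In D ::= 'do' P ;: add FIRST(;) = { ; }.
Union: FOLLOW(P) = { $, 'do', 'else', 'end', 'if', ;, id }.

{ $, 'do', 'else', 'end', 'if', ;, id }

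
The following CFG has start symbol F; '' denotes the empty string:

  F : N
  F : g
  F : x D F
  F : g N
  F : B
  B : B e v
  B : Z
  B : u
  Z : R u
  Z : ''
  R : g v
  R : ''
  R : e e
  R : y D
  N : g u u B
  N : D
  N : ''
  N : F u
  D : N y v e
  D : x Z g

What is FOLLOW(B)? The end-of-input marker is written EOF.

{ EOF, e, u, y }

In F : B: B is at the end, add FOLLOW(F) = { EOF, u }.
In B : B e v: add FIRST(e v) = { e }.
In N : g u u B: B is at the end, add FOLLOW(N) = { EOF, u, y }.
Union: FOLLOW(B) = { EOF, e, u, y }.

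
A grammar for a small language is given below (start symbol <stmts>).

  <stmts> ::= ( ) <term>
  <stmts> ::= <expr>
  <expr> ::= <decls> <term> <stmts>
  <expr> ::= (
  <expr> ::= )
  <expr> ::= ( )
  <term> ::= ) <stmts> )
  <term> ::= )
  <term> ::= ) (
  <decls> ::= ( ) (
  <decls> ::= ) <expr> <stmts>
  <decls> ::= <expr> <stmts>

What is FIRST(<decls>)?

<decls> ::= ( ) ( contributes {(}.
<decls> ::= ) <expr> <stmts> contributes {)}.
From <decls> ::= <expr> <stmts>: add FIRST(<expr>) = { (, ) }.
Union: FIRST(<decls>) = { (, ) }.

{ (, ) }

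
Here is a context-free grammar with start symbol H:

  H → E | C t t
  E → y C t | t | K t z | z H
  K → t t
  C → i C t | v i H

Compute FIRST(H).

{ i, t, v, y, z }

From H → E: add FIRST(E) = { t, y, z }.
From H → C t t: add FIRST(C) = { i, v }.
Union: FIRST(H) = { i, t, v, y, z }.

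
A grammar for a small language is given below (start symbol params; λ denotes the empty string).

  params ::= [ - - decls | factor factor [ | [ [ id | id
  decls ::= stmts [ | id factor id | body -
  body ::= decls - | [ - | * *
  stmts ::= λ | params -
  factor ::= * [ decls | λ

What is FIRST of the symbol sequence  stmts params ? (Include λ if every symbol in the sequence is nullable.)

Add FIRST(stmts)\{λ} = { *, [, id }; stmts is nullable, continue.
Add FIRST(params) = { *, [, id }; params is not nullable, stop.

{ *, [, id }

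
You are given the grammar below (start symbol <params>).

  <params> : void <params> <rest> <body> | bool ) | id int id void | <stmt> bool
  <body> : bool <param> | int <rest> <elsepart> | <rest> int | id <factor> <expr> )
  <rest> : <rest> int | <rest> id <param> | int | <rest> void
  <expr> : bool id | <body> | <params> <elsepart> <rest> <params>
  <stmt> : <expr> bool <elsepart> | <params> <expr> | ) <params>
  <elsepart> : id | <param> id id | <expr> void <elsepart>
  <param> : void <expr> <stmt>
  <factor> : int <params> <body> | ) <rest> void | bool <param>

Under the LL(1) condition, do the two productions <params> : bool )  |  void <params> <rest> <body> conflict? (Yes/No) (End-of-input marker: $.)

No

FIRST(bool )) = { bool } and FIRST(void <params> <rest> <body>) = { void }.
The FIRST sets are disjoint and neither alternative is nullable — no conflict.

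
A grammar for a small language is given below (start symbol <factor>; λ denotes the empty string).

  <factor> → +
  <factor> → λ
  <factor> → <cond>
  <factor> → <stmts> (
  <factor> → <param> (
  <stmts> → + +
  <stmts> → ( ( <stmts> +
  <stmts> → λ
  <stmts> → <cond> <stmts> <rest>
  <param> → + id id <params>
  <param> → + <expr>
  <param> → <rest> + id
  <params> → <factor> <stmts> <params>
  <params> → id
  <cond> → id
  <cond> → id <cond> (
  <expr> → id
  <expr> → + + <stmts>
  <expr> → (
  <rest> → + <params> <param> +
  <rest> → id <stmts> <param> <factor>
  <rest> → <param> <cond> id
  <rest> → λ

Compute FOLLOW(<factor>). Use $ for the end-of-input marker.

{ $, (, +, id }

<factor> is the start symbol, so $ ∈ FOLLOW(<factor>).
In <params> → <factor> <stmts> <params>: add FIRST(<stmts> <params>) = { (, +, id }.
In <rest> → id <stmts> <param> <factor>: <factor> is at the end, add FOLLOW(<rest>) = { (, +, id }.
Union: FOLLOW(<factor>) = { $, (, +, id }.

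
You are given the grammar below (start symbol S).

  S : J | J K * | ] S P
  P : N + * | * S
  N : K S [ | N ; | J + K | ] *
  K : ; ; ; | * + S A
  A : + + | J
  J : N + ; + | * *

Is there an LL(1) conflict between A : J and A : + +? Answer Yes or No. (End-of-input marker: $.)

FIRST(J) = { *, ;, ] } and FIRST(+ +) = { + }.
The FIRST sets are disjoint and neither alternative is nullable — no conflict.

No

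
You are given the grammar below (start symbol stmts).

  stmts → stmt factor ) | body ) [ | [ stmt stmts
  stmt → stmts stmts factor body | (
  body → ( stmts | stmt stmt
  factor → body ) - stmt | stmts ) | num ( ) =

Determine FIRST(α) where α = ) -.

) is a terminal; add {)} and stop.

{ ) }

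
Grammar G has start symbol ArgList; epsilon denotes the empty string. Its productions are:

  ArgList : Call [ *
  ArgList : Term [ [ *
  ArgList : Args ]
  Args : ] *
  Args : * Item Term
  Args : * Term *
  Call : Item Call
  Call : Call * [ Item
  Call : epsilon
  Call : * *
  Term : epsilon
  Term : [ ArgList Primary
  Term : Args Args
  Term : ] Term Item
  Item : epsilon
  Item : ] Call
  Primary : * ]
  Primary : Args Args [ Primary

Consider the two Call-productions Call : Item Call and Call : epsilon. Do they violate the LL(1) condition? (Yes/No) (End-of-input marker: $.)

Yes

FIRST(Item Call) = { *, ], epsilon } and FIRST(epsilon) = { epsilon }.
Both alternatives are nullable, violating the LL(1) condition.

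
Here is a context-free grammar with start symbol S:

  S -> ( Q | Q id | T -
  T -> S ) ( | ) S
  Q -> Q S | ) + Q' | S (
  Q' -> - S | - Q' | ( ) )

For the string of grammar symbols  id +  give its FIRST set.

id is a terminal; add {id} and stop.

{ id }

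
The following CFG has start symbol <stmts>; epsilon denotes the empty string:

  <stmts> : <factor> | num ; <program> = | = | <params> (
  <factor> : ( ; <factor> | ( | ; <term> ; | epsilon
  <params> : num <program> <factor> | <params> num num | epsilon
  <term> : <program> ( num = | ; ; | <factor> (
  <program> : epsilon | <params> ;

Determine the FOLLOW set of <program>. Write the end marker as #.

{ (, ;, =, num }

In <stmts> : num ; <program> =: add FIRST(=) = { = }.
In <params> : num <program> <factor>: add FIRST(<factor>)\{epsilon} = { (, ; }.
  Since <factor> is nullable, also add FOLLOW(<params>) = { (, ;, num }.
In <term> : <program> ( num =: add FIRST(( num =) = { ( }.
Union: FOLLOW(<program>) = { (, ;, =, num }.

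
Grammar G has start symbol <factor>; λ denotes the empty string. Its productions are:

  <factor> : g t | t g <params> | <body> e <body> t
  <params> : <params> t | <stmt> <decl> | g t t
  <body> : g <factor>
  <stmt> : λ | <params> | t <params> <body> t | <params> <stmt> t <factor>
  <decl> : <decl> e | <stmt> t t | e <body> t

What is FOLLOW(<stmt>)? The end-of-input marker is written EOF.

In <params> : <stmt> <decl>: add FIRST(<decl>) = { e, g, t }.
In <stmt> : <params> <stmt> t <factor>: add FIRST(t <factor>) = { t }.
In <decl> : <stmt> t t: add FIRST(t t) = { t }.
Union: FOLLOW(<stmt>) = { e, g, t }.

{ e, g, t }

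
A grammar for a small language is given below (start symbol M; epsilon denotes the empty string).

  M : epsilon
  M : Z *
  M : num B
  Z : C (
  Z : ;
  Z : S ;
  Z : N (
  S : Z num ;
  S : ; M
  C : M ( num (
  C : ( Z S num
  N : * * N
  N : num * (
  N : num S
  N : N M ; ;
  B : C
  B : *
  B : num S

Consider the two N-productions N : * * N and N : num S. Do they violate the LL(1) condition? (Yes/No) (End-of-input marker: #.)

FIRST(* * N) = { * } and FIRST(num S) = { num }.
The FIRST sets are disjoint and neither alternative is nullable — no conflict.

No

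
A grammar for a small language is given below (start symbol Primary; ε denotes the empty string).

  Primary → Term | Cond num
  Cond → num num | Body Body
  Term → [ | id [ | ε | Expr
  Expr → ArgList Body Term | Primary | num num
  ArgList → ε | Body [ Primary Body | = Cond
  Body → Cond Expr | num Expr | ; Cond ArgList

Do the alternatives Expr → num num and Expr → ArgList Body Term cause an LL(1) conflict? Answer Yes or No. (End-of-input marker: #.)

FIRST(num num) = { num } and FIRST(ArgList Body Term) = { ;, =, num }.
Both contain num, so the two alternatives are not disjoint — LL(1) conflict.

Yes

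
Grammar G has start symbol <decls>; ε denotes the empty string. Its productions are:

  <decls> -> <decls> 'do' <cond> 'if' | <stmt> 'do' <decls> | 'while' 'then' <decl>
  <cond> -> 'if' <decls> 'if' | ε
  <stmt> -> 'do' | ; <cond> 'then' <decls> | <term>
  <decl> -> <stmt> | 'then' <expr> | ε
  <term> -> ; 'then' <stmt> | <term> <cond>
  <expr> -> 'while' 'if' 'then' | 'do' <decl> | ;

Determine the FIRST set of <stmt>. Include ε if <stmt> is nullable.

{ 'do', ; }

<stmt> -> 'do' contributes {'do'}.
<stmt> -> ; <cond> 'then' <decls> contributes {;}.
From <stmt> -> <term>: add FIRST(<term>) = { ; }.
Union: FIRST(<stmt>) = { 'do', ; }.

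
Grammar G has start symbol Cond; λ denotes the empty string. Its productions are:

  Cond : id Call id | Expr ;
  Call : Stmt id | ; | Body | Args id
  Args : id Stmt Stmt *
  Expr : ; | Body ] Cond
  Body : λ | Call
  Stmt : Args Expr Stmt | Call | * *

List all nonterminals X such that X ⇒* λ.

Directly nullable (have an λ-production): Body.
Stmt : Call with every symbol nullable, so Stmt is nullable.
Call : Body with every symbol nullable, so Call is nullable.
No other nonterminal has a production whose RHS symbols are all nullable.

{ Body, Call, Stmt }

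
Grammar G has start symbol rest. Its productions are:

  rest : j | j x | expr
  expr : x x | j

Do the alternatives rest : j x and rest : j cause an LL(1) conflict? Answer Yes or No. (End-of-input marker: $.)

FIRST(j x) = { j } and FIRST(j) = { j }.
Both contain j, so the two alternatives are not disjoint — LL(1) conflict.

Yes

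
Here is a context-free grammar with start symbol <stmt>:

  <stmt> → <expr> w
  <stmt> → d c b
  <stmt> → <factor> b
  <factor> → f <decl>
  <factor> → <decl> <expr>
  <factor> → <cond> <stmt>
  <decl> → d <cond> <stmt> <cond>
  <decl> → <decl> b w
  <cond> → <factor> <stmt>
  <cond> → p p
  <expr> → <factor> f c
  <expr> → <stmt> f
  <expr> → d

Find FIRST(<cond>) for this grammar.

{ d, f, p }

From <cond> → <factor> <stmt>: add FIRST(<factor>) = { d, f, p }.
<cond> → p p contributes {p}.
Union: FIRST(<cond>) = { d, f, p }.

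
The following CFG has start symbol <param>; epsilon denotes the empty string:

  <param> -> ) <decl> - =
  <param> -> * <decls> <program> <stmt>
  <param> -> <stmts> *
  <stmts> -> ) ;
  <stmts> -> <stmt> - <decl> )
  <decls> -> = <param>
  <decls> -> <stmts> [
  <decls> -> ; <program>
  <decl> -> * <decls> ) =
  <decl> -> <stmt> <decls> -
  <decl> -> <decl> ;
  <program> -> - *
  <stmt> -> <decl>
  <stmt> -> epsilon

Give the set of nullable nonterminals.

Directly nullable (have an epsilon-production): <stmt>.
No other nonterminal has a production whose RHS symbols are all nullable.

{ <stmt> }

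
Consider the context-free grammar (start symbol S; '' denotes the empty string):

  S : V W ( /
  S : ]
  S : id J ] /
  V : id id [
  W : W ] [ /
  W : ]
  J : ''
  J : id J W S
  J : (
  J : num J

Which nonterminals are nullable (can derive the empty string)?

{ J }

Directly nullable (have an ''-production): J.
No other nonterminal has a production whose RHS symbols are all nullable.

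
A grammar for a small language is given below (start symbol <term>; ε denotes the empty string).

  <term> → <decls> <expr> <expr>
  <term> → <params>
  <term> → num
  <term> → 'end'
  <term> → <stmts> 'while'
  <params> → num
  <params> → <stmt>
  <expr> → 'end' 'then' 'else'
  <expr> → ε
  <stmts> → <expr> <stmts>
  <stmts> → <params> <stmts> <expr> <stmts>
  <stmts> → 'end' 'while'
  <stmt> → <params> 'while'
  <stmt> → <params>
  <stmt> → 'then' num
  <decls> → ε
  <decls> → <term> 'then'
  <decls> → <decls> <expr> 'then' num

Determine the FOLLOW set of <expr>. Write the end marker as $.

{ $, 'end', 'then', num }

In <term> → <decls> <expr> <expr>: add FIRST(<expr>)\{ε} = { 'end' }.
  Since <expr> is nullable, also add FOLLOW(<term>) = { $, 'then' }.
In <term> → <decls> <expr> <expr>: <expr> is at the end, add FOLLOW(<term>) = { $, 'then' }.
In <stmts> → <expr> <stmts>: add FIRST(<stmts>) = { 'end', 'then', num }.
In <stmts> → <params> <stmts> <expr> <stmts>: add FIRST(<stmts>) = { 'end', 'then', num }.
In <decls> → <decls> <expr> 'then' num: add FIRST('then' num) = { 'then' }.
Union: FOLLOW(<expr>) = { $, 'end', 'then', num }.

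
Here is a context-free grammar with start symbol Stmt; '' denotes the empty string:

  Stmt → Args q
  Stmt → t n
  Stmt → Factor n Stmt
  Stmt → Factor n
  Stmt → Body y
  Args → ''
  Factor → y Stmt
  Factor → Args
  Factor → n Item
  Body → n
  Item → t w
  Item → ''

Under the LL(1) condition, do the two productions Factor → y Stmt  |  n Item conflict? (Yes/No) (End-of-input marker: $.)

FIRST(y Stmt) = { y } and FIRST(n Item) = { n }.
The FIRST sets are disjoint and neither alternative is nullable — no conflict.

No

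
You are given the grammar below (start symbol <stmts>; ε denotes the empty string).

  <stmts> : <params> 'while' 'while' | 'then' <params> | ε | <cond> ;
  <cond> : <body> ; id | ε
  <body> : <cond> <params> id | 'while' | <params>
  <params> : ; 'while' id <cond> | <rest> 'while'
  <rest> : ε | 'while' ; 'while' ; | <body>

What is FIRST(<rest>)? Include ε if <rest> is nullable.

<rest> : ε contributes ε.
<rest> : 'while' ; 'while' ; contributes {'while'}.
From <rest> : <body>: add FIRST(<body>) = { 'while', ; }.
Union: FIRST(<rest>) = { 'while', ;, ε }.

{ 'while', ;, ε }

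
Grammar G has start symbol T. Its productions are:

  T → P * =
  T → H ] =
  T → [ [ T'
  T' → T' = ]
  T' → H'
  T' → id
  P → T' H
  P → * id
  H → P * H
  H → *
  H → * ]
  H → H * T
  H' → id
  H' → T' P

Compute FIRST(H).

{ *, id }

From H → P * H: add FIRST(P) = { *, id }.
H → * contributes {*}.
H → * ] contributes {*}.
From H → H * T: add FIRST(H) = { *, id }.
Union: FIRST(H) = { *, id }.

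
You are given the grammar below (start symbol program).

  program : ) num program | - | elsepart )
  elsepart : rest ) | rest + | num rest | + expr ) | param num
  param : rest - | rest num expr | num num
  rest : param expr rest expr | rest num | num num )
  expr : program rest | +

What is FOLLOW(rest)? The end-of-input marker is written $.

{ ), +, -, num }

In elsepart : rest ): add FIRST()) = { ) }.
In elsepart : rest +: add FIRST(+) = { + }.
In elsepart : num rest: rest is at the end, add FOLLOW(elsepart) = { ) }.
In param : rest -: add FIRST(-) = { - }.
In param : rest num expr: add FIRST(num expr) = { num }.
In rest : param expr rest expr: add FIRST(expr) = { ), +, -, num }.
In rest : rest num: add FIRST(num) = { num }.
In expr : program rest: rest is at the end, add FOLLOW(expr) = { ), +, -, num }.
Union: FOLLOW(rest) = { ), +, -, num }.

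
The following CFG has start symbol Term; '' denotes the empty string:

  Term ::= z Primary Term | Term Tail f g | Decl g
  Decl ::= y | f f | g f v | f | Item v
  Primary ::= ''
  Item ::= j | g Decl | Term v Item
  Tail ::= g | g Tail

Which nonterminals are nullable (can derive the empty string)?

Directly nullable (have an ''-production): Primary.
No other nonterminal has a production whose RHS symbols are all nullable.

{ Primary }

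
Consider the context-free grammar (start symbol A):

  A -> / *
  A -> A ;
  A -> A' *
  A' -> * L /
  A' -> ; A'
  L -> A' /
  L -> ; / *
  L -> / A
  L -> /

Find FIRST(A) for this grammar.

A -> / * contributes {/}.
From A -> A ;: add FIRST(A) = { *, /, ; }.
From A -> A' *: add FIRST(A') = { *, ; }.
Union: FIRST(A) = { *, /, ; }.

{ *, /, ; }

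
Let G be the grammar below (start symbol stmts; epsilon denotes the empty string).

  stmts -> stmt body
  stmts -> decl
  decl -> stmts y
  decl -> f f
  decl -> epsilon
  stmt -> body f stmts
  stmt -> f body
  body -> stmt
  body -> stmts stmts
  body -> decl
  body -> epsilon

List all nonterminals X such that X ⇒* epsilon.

Directly nullable (have an epsilon-production): decl, body.
stmts -> decl with every symbol nullable, so stmts is nullable.
No other nonterminal has a production whose RHS symbols are all nullable.

{ body, decl, stmts }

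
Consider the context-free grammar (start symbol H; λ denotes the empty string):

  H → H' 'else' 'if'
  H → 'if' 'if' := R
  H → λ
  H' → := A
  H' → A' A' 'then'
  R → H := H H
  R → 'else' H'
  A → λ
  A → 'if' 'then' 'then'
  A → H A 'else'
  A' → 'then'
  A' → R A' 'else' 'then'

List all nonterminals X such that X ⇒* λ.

Directly nullable (have an λ-production): H, A.
No other nonterminal has a production whose RHS symbols are all nullable.

{ A, H }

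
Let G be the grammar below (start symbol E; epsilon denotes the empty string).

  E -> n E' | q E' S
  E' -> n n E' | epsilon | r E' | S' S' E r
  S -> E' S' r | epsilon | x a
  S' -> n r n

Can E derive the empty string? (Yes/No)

Nullable nonterminals: E', S.
No production of E has an RHS whose symbols are all nullable, so E is not nullable.

No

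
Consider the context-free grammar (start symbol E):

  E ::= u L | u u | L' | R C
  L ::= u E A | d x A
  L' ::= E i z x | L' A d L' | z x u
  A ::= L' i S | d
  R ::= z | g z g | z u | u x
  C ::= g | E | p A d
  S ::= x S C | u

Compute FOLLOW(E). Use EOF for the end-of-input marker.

{ EOF, d, g, i, p, u, z }

E is the start symbol, so EOF ∈ FOLLOW(E).
In L ::= u E A: add FIRST(A) = { d, g, u, z }.
In L' ::= E i z x: add FIRST(i z x) = { i }.
In C ::= E: E is at the end, add FOLLOW(C) = { EOF, d, g, i, p, u, z }.
Union: FOLLOW(E) = { EOF, d, g, i, p, u, z }.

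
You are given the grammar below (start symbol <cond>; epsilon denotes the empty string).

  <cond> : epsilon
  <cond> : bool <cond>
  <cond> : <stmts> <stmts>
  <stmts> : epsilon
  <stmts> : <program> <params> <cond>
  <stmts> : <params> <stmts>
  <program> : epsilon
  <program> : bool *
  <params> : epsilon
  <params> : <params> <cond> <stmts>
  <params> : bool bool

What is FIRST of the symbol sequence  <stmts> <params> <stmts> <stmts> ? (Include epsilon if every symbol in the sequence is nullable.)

{ bool, epsilon }

Add FIRST(<stmts>)\{epsilon} = { bool }; <stmts> is nullable, continue.
Add FIRST(<params>)\{epsilon} = { bool }; <params> is nullable, continue.
Add FIRST(<stmts>)\{epsilon} = { bool }; <stmts> is nullable, continue.
Add FIRST(<stmts>)\{epsilon} = { bool }; <stmts> is nullable, continue.
Every symbol is nullable, so include epsilon.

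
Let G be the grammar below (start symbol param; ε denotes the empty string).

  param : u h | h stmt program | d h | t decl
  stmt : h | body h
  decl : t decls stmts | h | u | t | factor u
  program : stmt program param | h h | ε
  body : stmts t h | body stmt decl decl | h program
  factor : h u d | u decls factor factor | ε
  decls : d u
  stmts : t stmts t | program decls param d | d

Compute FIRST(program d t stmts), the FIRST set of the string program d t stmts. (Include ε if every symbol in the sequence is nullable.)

Add FIRST(program)\{ε} = { d, h, t }; program is nullable, continue.
d is a terminal; add {d} and stop.

{ d, h, t }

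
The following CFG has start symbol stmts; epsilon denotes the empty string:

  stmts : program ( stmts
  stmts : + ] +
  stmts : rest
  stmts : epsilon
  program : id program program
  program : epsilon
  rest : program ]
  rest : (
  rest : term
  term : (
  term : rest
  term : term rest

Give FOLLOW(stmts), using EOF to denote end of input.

{ EOF }

stmts is the start symbol, so EOF ∈ FOLLOW(stmts).
In stmts : program ( stmts: stmts is at the end, add FOLLOW(stmts) = { EOF }.
Union: FOLLOW(stmts) = { EOF }.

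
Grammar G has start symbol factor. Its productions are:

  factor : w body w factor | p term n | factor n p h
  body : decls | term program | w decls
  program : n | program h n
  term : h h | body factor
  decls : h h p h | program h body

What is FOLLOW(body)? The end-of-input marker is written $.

In factor : w body w factor: add FIRST(w factor) = { w }.
In term : body factor: add FIRST(factor) = { p, w }.
In decls : program h body: body is at the end, add FOLLOW(decls) = { p, w }.
Union: FOLLOW(body) = { p, w }.

{ p, w }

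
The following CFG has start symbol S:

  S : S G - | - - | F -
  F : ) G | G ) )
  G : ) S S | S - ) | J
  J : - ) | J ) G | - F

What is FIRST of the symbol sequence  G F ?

Add FIRST(G) = { ), - }; G is not nullable, stop.

{ ), - }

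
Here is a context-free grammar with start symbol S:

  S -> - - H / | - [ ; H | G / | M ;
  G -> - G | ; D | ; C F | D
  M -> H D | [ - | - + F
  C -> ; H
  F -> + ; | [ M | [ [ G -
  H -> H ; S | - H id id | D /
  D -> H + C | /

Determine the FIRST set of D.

From D -> H + C: add FIRST(H) = { -, / }.
D -> / contributes {/}.
Union: FIRST(D) = { -, / }.

{ -, / }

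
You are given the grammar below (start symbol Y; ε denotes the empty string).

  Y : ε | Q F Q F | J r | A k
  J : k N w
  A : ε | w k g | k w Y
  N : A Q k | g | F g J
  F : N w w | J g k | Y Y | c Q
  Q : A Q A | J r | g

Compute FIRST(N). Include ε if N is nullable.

{ c, g, k, w }

From N : A Q k: A nullable, take FIRST(A) ∪ FIRST(Q) = { g, k, w }.
N : g contributes {g}.
From N : F g J: F nullable, take FIRST(F) ∪ {g} = { c, g, k, w }.
Union: FIRST(N) = { c, g, k, w }.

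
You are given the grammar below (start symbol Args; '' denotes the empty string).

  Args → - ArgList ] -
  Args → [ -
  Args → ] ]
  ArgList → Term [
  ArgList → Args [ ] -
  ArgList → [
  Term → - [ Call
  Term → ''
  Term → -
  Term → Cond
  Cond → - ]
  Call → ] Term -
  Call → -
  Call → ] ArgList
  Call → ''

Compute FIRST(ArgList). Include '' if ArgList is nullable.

{ -, [, ] }

From ArgList → Term [: Term nullable, take FIRST(Term) ∪ {[} = { -, [ }.
From ArgList → Args [ ] -: add FIRST(Args) = { -, [, ] }.
ArgList → [ contributes {[}.
Union: FIRST(ArgList) = { -, [, ] }.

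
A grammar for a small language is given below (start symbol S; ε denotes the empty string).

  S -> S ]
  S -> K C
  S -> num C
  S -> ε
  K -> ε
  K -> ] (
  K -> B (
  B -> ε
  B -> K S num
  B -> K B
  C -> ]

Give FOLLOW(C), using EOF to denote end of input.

{ EOF, ], num }

In S -> K C: C is at the end, add FOLLOW(S) = { EOF, ], num }.
In S -> num C: C is at the end, add FOLLOW(S) = { EOF, ], num }.
Union: FOLLOW(C) = { EOF, ], num }.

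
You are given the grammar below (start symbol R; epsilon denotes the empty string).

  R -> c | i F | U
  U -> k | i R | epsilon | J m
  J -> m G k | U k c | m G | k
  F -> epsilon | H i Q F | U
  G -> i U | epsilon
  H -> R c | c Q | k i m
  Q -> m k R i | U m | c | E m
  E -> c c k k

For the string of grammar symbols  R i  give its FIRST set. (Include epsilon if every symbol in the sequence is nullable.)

{ c, i, k, m }

Add FIRST(R)\{epsilon} = { c, i, k, m }; R is nullable, continue.
i is a terminal; add {i} and stop.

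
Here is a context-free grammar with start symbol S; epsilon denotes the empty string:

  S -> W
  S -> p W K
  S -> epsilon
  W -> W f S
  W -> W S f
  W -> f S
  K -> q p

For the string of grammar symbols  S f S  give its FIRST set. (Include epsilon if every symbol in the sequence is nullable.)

Add FIRST(S)\{epsilon} = { f, p }; S is nullable, continue.
f is a terminal; add {f} and stop.

{ f, p }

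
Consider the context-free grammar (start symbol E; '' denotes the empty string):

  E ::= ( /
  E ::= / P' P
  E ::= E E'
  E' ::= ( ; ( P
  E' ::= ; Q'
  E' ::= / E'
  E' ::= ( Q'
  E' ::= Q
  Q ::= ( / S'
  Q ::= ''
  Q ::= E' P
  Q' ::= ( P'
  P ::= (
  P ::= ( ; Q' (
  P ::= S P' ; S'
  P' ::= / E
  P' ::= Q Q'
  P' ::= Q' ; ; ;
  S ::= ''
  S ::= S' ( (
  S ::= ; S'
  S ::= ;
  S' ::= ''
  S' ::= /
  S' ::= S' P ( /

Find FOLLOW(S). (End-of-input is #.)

In P ::= S P' ; S': add FIRST(P' ; S') = { (, /, ; }.
Union: FOLLOW(S) = { (, /, ; }.

{ (, /, ; }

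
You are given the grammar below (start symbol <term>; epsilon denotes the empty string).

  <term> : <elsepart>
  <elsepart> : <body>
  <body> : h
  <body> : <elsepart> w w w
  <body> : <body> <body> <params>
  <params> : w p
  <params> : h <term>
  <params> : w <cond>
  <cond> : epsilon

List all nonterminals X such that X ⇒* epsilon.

{ <cond> }

Directly nullable (have an epsilon-production): <cond>.
No other nonterminal has a production whose RHS symbols are all nullable.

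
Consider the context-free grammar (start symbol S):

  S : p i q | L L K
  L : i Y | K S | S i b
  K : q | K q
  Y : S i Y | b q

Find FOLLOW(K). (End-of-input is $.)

{ $, i, p, q }

In S : L L K: K is at the end, add FOLLOW(S) = { $, i, p, q }.
In L : K S: add FIRST(S) = { i, p, q }.
In K : K q: add FIRST(q) = { q }.
Union: FOLLOW(K) = { $, i, p, q }.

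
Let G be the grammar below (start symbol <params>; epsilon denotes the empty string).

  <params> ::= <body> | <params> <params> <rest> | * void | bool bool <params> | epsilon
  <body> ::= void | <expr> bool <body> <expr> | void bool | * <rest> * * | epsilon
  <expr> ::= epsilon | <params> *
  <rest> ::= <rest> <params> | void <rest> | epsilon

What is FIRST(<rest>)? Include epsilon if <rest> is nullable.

From <rest> ::= <rest> <params>: <rest>, <params> nullable, take FIRST(<rest>) ∪ FIRST(<params>) = { *, bool, void }; also epsilon since the whole RHS is nullable.
<rest> ::= void <rest> contributes {void}.
<rest> ::= epsilon contributes epsilon.
Union: FIRST(<rest>) = { *, bool, void, epsilon }.

{ *, bool, void, epsilon }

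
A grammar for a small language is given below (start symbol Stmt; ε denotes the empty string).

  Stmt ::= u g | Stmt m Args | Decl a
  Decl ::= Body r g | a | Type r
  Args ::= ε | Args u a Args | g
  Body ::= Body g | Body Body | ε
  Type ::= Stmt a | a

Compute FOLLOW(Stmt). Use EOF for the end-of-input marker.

{ EOF, a, m }

Stmt is the start symbol, so EOF ∈ FOLLOW(Stmt).
In Stmt ::= Stmt m Args: add FIRST(m Args) = { m }.
In Type ::= Stmt a: add FIRST(a) = { a }.
Union: FOLLOW(Stmt) = { EOF, a, m }.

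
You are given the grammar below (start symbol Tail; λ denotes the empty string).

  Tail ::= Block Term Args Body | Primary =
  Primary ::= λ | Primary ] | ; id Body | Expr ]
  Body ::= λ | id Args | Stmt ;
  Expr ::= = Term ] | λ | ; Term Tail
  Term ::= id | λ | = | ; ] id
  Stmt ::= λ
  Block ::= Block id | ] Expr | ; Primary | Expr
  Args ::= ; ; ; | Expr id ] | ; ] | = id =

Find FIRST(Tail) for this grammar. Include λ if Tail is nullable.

{ ;, =, ], id }

From Tail ::= Block Term Args Body: Block, Term nullable, take FIRST(Block) ∪ FIRST(Term) ∪ FIRST(Args) = { ;, =, ], id }.
From Tail ::= Primary =: Primary nullable, take FIRST(Primary) ∪ {=} = { ;, =, ] }.
Union: FIRST(Tail) = { ;, =, ], id }.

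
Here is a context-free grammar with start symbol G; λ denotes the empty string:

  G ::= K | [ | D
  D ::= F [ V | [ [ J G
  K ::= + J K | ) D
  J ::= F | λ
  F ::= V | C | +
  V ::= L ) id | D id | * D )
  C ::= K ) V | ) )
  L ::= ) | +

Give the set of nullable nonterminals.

Directly nullable (have an λ-production): J.
No other nonterminal has a production whose RHS symbols are all nullable.

{ J }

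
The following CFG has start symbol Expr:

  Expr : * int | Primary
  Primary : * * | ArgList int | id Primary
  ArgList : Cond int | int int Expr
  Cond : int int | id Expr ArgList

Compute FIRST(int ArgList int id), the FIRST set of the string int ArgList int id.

int is a terminal; add {int} and stop.

{ int }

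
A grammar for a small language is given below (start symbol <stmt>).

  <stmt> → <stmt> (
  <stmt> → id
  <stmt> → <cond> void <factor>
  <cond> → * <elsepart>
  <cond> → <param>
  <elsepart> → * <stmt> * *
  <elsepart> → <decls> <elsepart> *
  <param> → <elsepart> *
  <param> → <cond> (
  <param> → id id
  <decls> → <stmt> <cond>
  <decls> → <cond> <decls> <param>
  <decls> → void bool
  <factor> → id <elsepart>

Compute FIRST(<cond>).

{ *, id, void }

<cond> → * <elsepart> contributes {*}.
From <cond> → <param>: add FIRST(<param>) = { *, id, void }.
Union: FIRST(<cond>) = { *, id, void }.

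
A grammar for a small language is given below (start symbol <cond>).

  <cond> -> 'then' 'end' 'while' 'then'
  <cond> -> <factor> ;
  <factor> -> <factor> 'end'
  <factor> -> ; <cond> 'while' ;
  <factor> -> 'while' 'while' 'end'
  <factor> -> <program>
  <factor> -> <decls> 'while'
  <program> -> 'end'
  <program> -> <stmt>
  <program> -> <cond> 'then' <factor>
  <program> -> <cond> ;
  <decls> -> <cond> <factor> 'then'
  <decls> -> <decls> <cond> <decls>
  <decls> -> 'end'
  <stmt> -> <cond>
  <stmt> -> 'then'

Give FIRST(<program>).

{ 'end', 'then', 'while', ; }

<program> -> 'end' contributes {'end'}.
From <program> -> <stmt>: add FIRST(<stmt>) = { 'end', 'then', 'while', ; }.
From <program> -> <cond> 'then' <factor>: add FIRST(<cond>) = { 'end', 'then', 'while', ; }.
From <program> -> <cond> ;: add FIRST(<cond>) = { 'end', 'then', 'while', ; }.
Union: FIRST(<program>) = { 'end', 'then', 'while', ; }.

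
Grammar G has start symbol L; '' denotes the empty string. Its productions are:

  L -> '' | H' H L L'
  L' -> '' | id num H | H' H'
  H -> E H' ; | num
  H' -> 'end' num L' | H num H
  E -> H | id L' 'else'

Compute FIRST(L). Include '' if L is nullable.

{ 'end', id, num, '' }

L -> '' contributes ''.
From L -> H' H L L': add FIRST(H') = { 'end', id, num }.
Union: FIRST(L) = { 'end', id, num, '' }.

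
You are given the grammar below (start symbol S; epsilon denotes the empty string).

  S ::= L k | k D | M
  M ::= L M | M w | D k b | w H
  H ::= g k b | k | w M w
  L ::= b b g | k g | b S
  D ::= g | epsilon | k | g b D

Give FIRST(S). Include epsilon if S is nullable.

{ b, g, k, w }

From S ::= L k: add FIRST(L) = { b, k }.
S ::= k D contributes {k}.
From S ::= M: add FIRST(M) = { b, g, k, w }.
Union: FIRST(S) = { b, g, k, w }.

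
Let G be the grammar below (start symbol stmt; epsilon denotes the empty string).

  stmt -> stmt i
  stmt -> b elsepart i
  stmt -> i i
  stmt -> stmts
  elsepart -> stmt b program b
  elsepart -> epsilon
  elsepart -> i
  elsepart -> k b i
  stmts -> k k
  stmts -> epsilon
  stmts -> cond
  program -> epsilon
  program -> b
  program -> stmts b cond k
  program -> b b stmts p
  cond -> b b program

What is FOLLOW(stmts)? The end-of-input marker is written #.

{ #, b, i, p }

In stmt -> stmts: stmts is at the end, add FOLLOW(stmt) = { #, b, i }.
In program -> stmts b cond k: add FIRST(b cond k) = { b }.
In program -> b b stmts p: add FIRST(p) = { p }.
Union: FOLLOW(stmts) = { #, b, i, p }.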